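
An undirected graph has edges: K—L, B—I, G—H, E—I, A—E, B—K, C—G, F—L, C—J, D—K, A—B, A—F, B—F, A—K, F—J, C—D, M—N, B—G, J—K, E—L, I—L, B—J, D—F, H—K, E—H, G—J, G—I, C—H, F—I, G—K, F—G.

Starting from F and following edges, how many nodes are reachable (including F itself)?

BFS from F visits: F, L, J, I, G, D, B, A, K, E, C, H
Reachable nodes: 12 of 14 total.

12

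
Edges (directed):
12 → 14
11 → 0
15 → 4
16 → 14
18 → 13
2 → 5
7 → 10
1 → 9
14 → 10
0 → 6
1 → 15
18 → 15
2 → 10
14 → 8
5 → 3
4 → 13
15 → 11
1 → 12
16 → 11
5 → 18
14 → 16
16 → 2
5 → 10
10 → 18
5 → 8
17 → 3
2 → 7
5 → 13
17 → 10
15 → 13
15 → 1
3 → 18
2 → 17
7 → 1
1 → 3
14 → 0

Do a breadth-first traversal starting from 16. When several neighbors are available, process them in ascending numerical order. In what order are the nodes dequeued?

16, 2, 11, 14, 5, 7, 10, 17, 0, 8, 3, 13, 18, 1, 6, 15, 9, 12, 4

Visit 16; enqueue 2, 11, 14 → queue [2, 11, 14]
Visit 2; enqueue 5, 7, 10, 17 → queue [11, 14, 5, 7, 10, 17]
Visit 11; enqueue 0 → queue [14, 5, 7, 10, 17, 0]
Visit 14; enqueue 8 → queue [5, 7, 10, 17, 0, 8]
Visit 5; enqueue 3, 13, 18 → queue [7, 10, 17, 0, 8, 3, 13, 18]
Visit 7; enqueue 1 → queue [10, 17, 0, 8, 3, 13, 18, 1]
Visit 10 → queue [17, 0, 8, 3, 13, 18, 1]
Visit 17 → queue [0, 8, 3, 13, 18, 1]
Visit 0; enqueue 6 → queue [8, 3, 13, 18, 1, 6]
Visit 8 → queue [3, 13, 18, 1, 6]
Visit 3 → queue [13, 18, 1, 6]
Visit 13 → queue [18, 1, 6]
Visit 18; enqueue 15 → queue [1, 6, 15]
Visit 1; enqueue 9, 12 → queue [6, 15, 9, 12]
Visit 6 → queue [15, 9, 12]
Visit 15; enqueue 4 → queue [9, 12, 4]
Visit 9 → queue [12, 4]
Visit 12 → queue [4]
Visit 4 → queue []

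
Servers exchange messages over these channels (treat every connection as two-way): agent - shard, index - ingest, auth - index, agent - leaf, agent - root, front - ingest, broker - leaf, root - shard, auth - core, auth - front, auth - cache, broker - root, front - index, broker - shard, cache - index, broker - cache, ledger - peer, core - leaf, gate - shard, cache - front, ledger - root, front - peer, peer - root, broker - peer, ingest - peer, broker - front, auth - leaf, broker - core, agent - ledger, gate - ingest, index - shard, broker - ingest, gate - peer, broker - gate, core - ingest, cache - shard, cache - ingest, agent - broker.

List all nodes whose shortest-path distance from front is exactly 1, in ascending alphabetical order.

Level 0: front
Level 1: auth, broker, cache, index, ingest, peer
Level 2: agent, core, gate, leaf, ledger, root, shard

auth, broker, cache, index, ingest, peer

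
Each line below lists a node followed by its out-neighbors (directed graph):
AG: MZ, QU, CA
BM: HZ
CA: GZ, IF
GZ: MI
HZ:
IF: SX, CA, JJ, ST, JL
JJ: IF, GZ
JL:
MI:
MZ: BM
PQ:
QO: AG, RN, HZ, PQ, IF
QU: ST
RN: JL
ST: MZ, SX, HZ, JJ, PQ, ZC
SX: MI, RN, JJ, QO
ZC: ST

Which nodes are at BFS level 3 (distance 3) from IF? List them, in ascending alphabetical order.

Level 0: IF
Level 1: CA, JJ, JL, ST, SX
Level 2: GZ, HZ, MI, MZ, PQ, QO, RN, ZC
Level 3: AG, BM
Level 4: QU

AG, BM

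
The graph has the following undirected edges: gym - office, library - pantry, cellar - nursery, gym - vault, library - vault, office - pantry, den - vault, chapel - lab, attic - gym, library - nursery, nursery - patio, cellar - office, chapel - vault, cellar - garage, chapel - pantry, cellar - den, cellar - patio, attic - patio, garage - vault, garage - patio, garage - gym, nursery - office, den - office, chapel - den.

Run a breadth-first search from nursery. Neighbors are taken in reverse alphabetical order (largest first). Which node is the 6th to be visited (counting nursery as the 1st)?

Visit nursery; enqueue patio, office, library, cellar → queue [patio, office, library, cellar]
Visit patio; enqueue garage, attic → queue [office, library, cellar, garage, attic]
Visit office; enqueue pantry, gym, den → queue [library, cellar, garage, attic, pantry, gym, den]
Visit library; enqueue vault → queue [cellar, garage, attic, pantry, gym, den, vault]
Visit cellar → queue [garage, attic, pantry, gym, den, vault]
Visit garage → queue [attic, pantry, gym, den, vault]
Visit attic → queue [pantry, gym, den, vault]
Visit pantry; enqueue chapel → queue [gym, den, vault, chapel]
Visit gym → queue [den, vault, chapel]
Visit den → queue [vault, chapel]
Visit vault → queue [chapel]
Visit chapel; enqueue lab → queue [lab]
Visit lab → queue []

Visit order: nursery, patio, office, library, cellar, garage, attic, pantry, gym, den, vault, chapel, lab

garage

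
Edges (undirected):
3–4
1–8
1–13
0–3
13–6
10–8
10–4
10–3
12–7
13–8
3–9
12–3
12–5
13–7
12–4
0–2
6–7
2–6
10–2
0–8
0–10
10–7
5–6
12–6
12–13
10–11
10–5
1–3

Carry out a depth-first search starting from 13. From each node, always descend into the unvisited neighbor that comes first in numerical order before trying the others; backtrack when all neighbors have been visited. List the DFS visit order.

13, 1, 3, 0, 2, 6, 5, 10, 4, 12, 7, 8, 11, 9

Visit 13
13 → 1
1 → 3
3 → 0
0 → 2
2 → 6
6 → 5
5 → 10
10 → 4
4 → 12
12 → 7
10 → 8
10 → 11
3 → 9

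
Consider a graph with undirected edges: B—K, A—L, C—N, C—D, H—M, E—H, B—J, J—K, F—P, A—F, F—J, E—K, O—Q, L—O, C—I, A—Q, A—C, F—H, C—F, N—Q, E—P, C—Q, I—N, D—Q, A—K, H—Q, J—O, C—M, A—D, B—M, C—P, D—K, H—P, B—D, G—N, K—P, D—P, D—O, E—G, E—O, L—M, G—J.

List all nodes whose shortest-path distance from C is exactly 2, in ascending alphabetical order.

Level 0: C
Level 1: A, D, F, I, M, N, P, Q
Level 2: B, E, G, H, J, K, L, O

B, E, G, H, J, K, L, O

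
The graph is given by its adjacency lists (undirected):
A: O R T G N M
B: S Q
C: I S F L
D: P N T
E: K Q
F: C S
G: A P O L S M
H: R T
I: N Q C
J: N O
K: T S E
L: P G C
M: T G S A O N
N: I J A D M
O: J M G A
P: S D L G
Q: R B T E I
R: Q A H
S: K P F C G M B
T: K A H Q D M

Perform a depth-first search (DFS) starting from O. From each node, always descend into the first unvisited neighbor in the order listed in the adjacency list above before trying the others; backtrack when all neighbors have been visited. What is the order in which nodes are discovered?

O, J, N, I, Q, R, A, T, K, S, P, D, L, G, M, C, F, B, E, H

Visit O
O → J
J → N
N → I
I → Q
Q → R
R → A
A → T
T → K
K → S
S → P
P → D
P → L
L → G
G → M
L → C
C → F
S → B
K → E
T → H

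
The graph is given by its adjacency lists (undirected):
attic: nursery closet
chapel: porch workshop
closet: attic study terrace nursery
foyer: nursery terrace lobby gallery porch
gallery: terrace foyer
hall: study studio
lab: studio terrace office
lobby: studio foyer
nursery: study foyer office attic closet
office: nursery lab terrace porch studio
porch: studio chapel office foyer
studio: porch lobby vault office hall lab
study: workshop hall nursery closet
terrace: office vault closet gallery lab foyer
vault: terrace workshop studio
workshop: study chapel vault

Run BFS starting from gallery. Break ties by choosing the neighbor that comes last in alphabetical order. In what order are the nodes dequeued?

gallery -> terrace -> foyer -> vault -> office -> lab -> closet -> porch -> nursery -> lobby -> workshop -> studio -> study -> attic -> chapel -> hall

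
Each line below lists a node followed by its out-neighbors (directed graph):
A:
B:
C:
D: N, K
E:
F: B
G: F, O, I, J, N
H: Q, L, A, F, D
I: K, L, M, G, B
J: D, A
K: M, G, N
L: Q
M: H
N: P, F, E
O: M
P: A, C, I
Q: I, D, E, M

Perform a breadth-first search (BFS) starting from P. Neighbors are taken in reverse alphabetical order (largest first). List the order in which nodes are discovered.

Visit P; enqueue I, C, A → queue [I, C, A]
Visit I; enqueue M, L, K, G, B → queue [C, A, M, L, K, G, B]
Visit C → queue [A, M, L, K, G, B]
Visit A → queue [M, L, K, G, B]
Visit M; enqueue H → queue [L, K, G, B, H]
Visit L; enqueue Q → queue [K, G, B, H, Q]
Visit K; enqueue N → queue [G, B, H, Q, N]
Visit G; enqueue O, J, F → queue [B, H, Q, N, O, J, F]
Visit B → queue [H, Q, N, O, J, F]
Visit H; enqueue D → queue [Q, N, O, J, F, D]
Visit Q; enqueue E → queue [N, O, J, F, D, E]
Visit N → queue [O, J, F, D, E]
Visit O → queue [J, F, D, E]
Visit J → queue [F, D, E]
Visit F → queue [D, E]
Visit D → queue [E]
Visit E → queue []

P → I → C → A → M → L → K → G → B → H → Q → N → O → J → F → D → E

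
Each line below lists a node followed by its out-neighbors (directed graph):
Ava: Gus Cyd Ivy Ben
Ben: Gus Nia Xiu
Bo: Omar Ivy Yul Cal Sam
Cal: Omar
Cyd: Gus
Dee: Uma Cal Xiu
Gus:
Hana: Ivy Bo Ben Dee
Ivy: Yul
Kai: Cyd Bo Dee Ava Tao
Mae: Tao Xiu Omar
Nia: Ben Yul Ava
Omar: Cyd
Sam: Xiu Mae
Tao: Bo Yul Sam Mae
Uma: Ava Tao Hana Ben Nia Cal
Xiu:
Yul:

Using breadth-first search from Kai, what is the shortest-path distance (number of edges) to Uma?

Level 0: Kai
Level 1: Ava, Bo, Cyd, Dee, Tao
Level 2: Ben, Cal, Gus, Ivy, Mae, Omar, Sam, Uma, Xiu, Yul
Level 3: Hana, Nia
Uma first appears at level 2.

2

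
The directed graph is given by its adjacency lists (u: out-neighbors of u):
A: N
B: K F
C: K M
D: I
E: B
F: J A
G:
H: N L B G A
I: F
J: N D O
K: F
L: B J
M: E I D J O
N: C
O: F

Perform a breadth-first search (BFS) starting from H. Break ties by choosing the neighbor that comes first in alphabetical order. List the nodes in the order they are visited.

Visit H; enqueue A, B, G, L, N → queue [A, B, G, L, N]
Visit A → queue [B, G, L, N]
Visit B; enqueue F, K → queue [G, L, N, F, K]
Visit G → queue [L, N, F, K]
Visit L; enqueue J → queue [N, F, K, J]
Visit N; enqueue C → queue [F, K, J, C]
Visit F → queue [K, J, C]
Visit K → queue [J, C]
Visit J; enqueue D, O → queue [C, D, O]
Visit C; enqueue M → queue [D, O, M]
Visit D; enqueue I → queue [O, M, I]
Visit O → queue [M, I]
Visit M; enqueue E → queue [I, E]
Visit I → queue [E]
Visit E → queue []

H, A, B, G, L, N, F, K, J, C, D, O, M, I, E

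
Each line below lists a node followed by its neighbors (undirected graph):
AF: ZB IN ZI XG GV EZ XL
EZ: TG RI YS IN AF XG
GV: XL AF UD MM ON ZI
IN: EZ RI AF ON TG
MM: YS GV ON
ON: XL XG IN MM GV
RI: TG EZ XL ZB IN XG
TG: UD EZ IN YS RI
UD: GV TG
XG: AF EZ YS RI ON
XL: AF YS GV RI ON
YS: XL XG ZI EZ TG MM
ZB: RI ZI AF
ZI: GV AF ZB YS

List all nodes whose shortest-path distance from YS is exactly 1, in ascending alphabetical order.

Level 0: YS
Level 1: EZ, MM, TG, XG, XL, ZI
Level 2: AF, GV, IN, ON, RI, UD, ZB

EZ, MM, TG, XG, XL, ZI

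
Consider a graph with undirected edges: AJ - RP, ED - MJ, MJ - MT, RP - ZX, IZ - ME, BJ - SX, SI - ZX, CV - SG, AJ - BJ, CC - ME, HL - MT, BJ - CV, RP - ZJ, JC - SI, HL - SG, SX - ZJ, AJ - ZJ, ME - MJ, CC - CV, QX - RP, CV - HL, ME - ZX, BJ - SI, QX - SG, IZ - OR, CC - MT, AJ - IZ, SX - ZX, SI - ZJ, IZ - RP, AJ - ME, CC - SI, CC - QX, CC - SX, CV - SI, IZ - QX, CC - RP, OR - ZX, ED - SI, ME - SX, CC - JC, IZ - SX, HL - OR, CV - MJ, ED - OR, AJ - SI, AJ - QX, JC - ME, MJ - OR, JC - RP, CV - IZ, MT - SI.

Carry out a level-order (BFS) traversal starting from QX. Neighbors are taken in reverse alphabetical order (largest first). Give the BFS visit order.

QX, SG, RP, IZ, CC, AJ, HL, CV, ZX, ZJ, JC, SX, OR, ME, SI, MT, BJ, MJ, ED

Visit QX; enqueue SG, RP, IZ, CC, AJ → queue [SG, RP, IZ, CC, AJ]
Visit SG; enqueue HL, CV → queue [RP, IZ, CC, AJ, HL, CV]
Visit RP; enqueue ZX, ZJ, JC → queue [IZ, CC, AJ, HL, CV, ZX, ZJ, JC]
Visit IZ; enqueue SX, OR, ME → queue [CC, AJ, HL, CV, ZX, ZJ, JC, SX, OR, ME]
Visit CC; enqueue SI, MT → queue [AJ, HL, CV, ZX, ZJ, JC, SX, OR, ME, SI, MT]
Visit AJ; enqueue BJ → queue [HL, CV, ZX, ZJ, JC, SX, OR, ME, SI, MT, BJ]
Visit HL → queue [CV, ZX, ZJ, JC, SX, OR, ME, SI, MT, BJ]
Visit CV; enqueue MJ → queue [ZX, ZJ, JC, SX, OR, ME, SI, MT, BJ, MJ]
Visit ZX → queue [ZJ, JC, SX, OR, ME, SI, MT, BJ, MJ]
Visit ZJ → queue [JC, SX, OR, ME, SI, MT, BJ, MJ]
Visit JC → queue [SX, OR, ME, SI, MT, BJ, MJ]
Visit SX → queue [OR, ME, SI, MT, BJ, MJ]
Visit OR; enqueue ED → queue [ME, SI, MT, BJ, MJ, ED]
Visit ME → queue [SI, MT, BJ, MJ, ED]
Visit SI → queue [MT, BJ, MJ, ED]
Visit MT → queue [BJ, MJ, ED]
Visit BJ → queue [MJ, ED]
Visit MJ → queue [ED]
Visit ED → queue []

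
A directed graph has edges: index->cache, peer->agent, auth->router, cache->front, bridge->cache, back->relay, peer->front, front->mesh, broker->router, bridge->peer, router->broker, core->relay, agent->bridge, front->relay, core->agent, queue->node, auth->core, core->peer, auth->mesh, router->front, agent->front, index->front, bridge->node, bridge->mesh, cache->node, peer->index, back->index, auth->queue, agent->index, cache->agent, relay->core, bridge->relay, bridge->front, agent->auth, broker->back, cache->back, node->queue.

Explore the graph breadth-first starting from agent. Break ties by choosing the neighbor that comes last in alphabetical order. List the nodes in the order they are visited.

agent, index, front, bridge, auth, cache, relay, mesh, peer, node, router, queue, core, back, broker

Visit agent; enqueue index, front, bridge, auth → queue [index, front, bridge, auth]
Visit index; enqueue cache → queue [front, bridge, auth, cache]
Visit front; enqueue relay, mesh → queue [bridge, auth, cache, relay, mesh]
Visit bridge; enqueue peer, node → queue [auth, cache, relay, mesh, peer, node]
Visit auth; enqueue router, queue, core → queue [cache, relay, mesh, peer, node, router, queue, core]
Visit cache; enqueue back → queue [relay, mesh, peer, node, router, queue, core, back]
Visit relay → queue [mesh, peer, node, router, queue, core, back]
Visit mesh → queue [peer, node, router, queue, core, back]
Visit peer → queue [node, router, queue, core, back]
Visit node → queue [router, queue, core, back]
Visit router; enqueue broker → queue [queue, core, back, broker]
Visit queue → queue [core, back, broker]
Visit core → queue [back, broker]
Visit back → queue [broker]
Visit broker → queue []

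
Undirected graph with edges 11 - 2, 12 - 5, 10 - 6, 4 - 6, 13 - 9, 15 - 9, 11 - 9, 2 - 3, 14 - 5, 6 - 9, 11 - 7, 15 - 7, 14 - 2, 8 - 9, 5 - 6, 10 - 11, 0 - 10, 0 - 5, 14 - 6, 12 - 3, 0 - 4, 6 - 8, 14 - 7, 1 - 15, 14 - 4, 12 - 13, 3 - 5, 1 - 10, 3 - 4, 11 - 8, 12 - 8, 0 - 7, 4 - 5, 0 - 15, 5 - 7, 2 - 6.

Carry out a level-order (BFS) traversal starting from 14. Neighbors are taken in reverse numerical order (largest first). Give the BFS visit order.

Visit 14; enqueue 7, 6, 5, 4, 2 → queue [7, 6, 5, 4, 2]
Visit 7; enqueue 15, 11, 0 → queue [6, 5, 4, 2, 15, 11, 0]
Visit 6; enqueue 10, 9, 8 → queue [5, 4, 2, 15, 11, 0, 10, 9, 8]
Visit 5; enqueue 12, 3 → queue [4, 2, 15, 11, 0, 10, 9, 8, 12, 3]
Visit 4 → queue [2, 15, 11, 0, 10, 9, 8, 12, 3]
Visit 2 → queue [15, 11, 0, 10, 9, 8, 12, 3]
Visit 15; enqueue 1 → queue [11, 0, 10, 9, 8, 12, 3, 1]
Visit 11 → queue [0, 10, 9, 8, 12, 3, 1]
Visit 0 → queue [10, 9, 8, 12, 3, 1]
Visit 10 → queue [9, 8, 12, 3, 1]
Visit 9; enqueue 13 → queue [8, 12, 3, 1, 13]
Visit 8 → queue [12, 3, 1, 13]
Visit 12 → queue [3, 1, 13]
Visit 3 → queue [1, 13]
Visit 1 → queue [13]
Visit 13 → queue []

14 7 6 5 4 2 15 11 0 10 9 8 12 3 1 13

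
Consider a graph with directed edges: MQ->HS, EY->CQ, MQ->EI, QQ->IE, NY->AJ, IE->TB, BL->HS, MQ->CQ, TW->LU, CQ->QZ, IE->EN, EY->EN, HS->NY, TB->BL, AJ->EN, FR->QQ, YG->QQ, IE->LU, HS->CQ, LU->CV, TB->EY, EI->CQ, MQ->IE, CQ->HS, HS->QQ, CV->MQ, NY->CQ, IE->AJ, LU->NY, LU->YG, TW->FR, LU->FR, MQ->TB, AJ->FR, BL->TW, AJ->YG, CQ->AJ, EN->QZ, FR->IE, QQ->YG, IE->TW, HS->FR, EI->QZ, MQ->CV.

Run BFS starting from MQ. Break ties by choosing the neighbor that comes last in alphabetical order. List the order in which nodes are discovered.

MQ TB IE HS EI CV CQ EY BL TW LU EN AJ QQ NY FR QZ YG

Visit MQ; enqueue TB, IE, HS, EI, CV, CQ → queue [TB, IE, HS, EI, CV, CQ]
Visit TB; enqueue EY, BL → queue [IE, HS, EI, CV, CQ, EY, BL]
Visit IE; enqueue TW, LU, EN, AJ → queue [HS, EI, CV, CQ, EY, BL, TW, LU, EN, AJ]
Visit HS; enqueue QQ, NY, FR → queue [EI, CV, CQ, EY, BL, TW, LU, EN, AJ, QQ, NY, FR]
Visit EI; enqueue QZ → queue [CV, CQ, EY, BL, TW, LU, EN, AJ, QQ, NY, FR, QZ]
Visit CV → queue [CQ, EY, BL, TW, LU, EN, AJ, QQ, NY, FR, QZ]
Visit CQ → queue [EY, BL, TW, LU, EN, AJ, QQ, NY, FR, QZ]
Visit EY → queue [BL, TW, LU, EN, AJ, QQ, NY, FR, QZ]
Visit BL → queue [TW, LU, EN, AJ, QQ, NY, FR, QZ]
Visit TW → queue [LU, EN, AJ, QQ, NY, FR, QZ]
Visit LU; enqueue YG → queue [EN, AJ, QQ, NY, FR, QZ, YG]
Visit EN → queue [AJ, QQ, NY, FR, QZ, YG]
Visit AJ → queue [QQ, NY, FR, QZ, YG]
Visit QQ → queue [NY, FR, QZ, YG]
Visit NY → queue [FR, QZ, YG]
Visit FR → queue [QZ, YG]
Visit QZ → queue [YG]
Visit YG → queue []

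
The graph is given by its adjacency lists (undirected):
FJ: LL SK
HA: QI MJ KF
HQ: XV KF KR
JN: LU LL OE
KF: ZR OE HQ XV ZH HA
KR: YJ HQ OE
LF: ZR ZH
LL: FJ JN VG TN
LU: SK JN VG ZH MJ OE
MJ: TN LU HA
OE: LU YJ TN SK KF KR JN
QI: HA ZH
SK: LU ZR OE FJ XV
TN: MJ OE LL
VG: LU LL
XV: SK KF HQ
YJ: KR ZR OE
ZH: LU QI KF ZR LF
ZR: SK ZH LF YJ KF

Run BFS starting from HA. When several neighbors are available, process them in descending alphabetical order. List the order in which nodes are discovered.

Visit HA; enqueue QI, MJ, KF → queue [QI, MJ, KF]
Visit QI; enqueue ZH → queue [MJ, KF, ZH]
Visit MJ; enqueue TN, LU → queue [KF, ZH, TN, LU]
Visit KF; enqueue ZR, XV, OE, HQ → queue [ZH, TN, LU, ZR, XV, OE, HQ]
Visit ZH; enqueue LF → queue [TN, LU, ZR, XV, OE, HQ, LF]
Visit TN; enqueue LL → queue [LU, ZR, XV, OE, HQ, LF, LL]
Visit LU; enqueue VG, SK, JN → queue [ZR, XV, OE, HQ, LF, LL, VG, SK, JN]
Visit ZR; enqueue YJ → queue [XV, OE, HQ, LF, LL, VG, SK, JN, YJ]
Visit XV → queue [OE, HQ, LF, LL, VG, SK, JN, YJ]
Visit OE; enqueue KR → queue [HQ, LF, LL, VG, SK, JN, YJ, KR]
Visit HQ → queue [LF, LL, VG, SK, JN, YJ, KR]
Visit LF → queue [LL, VG, SK, JN, YJ, KR]
Visit LL; enqueue FJ → queue [VG, SK, JN, YJ, KR, FJ]
Visit VG → queue [SK, JN, YJ, KR, FJ]
Visit SK → queue [JN, YJ, KR, FJ]
Visit JN → queue [YJ, KR, FJ]
Visit YJ → queue [KR, FJ]
Visit KR → queue [FJ]
Visit FJ → queue []

HA -> QI -> MJ -> KF -> ZH -> TN -> LU -> ZR -> XV -> OE -> HQ -> LF -> LL -> VG -> SK -> JN -> YJ -> KR -> FJ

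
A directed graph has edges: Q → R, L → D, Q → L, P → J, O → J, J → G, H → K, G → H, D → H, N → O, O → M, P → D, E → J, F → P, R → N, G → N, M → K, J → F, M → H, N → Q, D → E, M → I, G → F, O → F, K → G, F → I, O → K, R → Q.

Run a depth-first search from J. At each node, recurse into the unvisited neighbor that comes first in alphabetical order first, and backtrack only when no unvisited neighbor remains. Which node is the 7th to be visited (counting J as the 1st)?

H

Visit J
J → F
F → I
F → P
P → D
D → E
D → H
H → K
K → G
G → N
N → O
O → M
N → Q
Q → L
Q → R

Visit order: J, F, I, P, D, E, H, K, G, N, O, M, Q, L, R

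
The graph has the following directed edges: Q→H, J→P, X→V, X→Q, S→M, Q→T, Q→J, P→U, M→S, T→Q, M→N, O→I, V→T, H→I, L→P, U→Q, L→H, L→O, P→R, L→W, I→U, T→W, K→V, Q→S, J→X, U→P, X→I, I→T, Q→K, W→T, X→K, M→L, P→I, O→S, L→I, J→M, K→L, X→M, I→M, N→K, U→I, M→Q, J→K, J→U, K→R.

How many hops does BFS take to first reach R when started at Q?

Level 0: Q
Level 1: H, J, K, S, T
Level 2: I, L, M, P, R, U, V, W, X
Level 3: N, O
R first appears at level 2.

2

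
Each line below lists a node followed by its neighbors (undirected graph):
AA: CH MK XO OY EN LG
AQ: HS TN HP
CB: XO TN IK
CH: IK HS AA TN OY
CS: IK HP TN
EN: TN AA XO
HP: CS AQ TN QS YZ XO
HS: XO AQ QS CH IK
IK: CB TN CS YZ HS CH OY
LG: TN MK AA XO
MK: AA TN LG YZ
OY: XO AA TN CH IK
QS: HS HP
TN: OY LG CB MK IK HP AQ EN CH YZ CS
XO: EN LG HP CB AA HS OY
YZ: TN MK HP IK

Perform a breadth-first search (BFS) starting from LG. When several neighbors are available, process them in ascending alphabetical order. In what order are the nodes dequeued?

Visit LG; enqueue AA, MK, TN, XO → queue [AA, MK, TN, XO]
Visit AA; enqueue CH, EN, OY → queue [MK, TN, XO, CH, EN, OY]
Visit MK; enqueue YZ → queue [TN, XO, CH, EN, OY, YZ]
Visit TN; enqueue AQ, CB, CS, HP, IK → queue [XO, CH, EN, OY, YZ, AQ, CB, CS, HP, IK]
Visit XO; enqueue HS → queue [CH, EN, OY, YZ, AQ, CB, CS, HP, IK, HS]
Visit CH → queue [EN, OY, YZ, AQ, CB, CS, HP, IK, HS]
Visit EN → queue [OY, YZ, AQ, CB, CS, HP, IK, HS]
Visit OY → queue [YZ, AQ, CB, CS, HP, IK, HS]
Visit YZ → queue [AQ, CB, CS, HP, IK, HS]
Visit AQ → queue [CB, CS, HP, IK, HS]
Visit CB → queue [CS, HP, IK, HS]
Visit CS → queue [HP, IK, HS]
Visit HP; enqueue QS → queue [IK, HS, QS]
Visit IK → queue [HS, QS]
Visit HS → queue [QS]
Visit QS → queue []

LG, AA, MK, TN, XO, CH, EN, OY, YZ, AQ, CB, CS, HP, IK, HS, QS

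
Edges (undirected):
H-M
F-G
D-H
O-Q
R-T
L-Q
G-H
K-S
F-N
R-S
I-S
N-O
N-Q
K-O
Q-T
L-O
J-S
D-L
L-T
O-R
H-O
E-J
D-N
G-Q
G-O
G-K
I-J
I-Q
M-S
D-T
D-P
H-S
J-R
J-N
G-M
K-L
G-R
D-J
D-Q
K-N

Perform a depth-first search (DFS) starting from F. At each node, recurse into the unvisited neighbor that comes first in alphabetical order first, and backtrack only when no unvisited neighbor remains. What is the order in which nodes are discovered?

Visit F
F → G
G → H
H → D
D → J
J → E
J → I
I → Q
Q → L
L → K
K → N
N → O
O → R
R → S
S → M
R → T
D → P

F G H D J E I Q L K N O R S M T P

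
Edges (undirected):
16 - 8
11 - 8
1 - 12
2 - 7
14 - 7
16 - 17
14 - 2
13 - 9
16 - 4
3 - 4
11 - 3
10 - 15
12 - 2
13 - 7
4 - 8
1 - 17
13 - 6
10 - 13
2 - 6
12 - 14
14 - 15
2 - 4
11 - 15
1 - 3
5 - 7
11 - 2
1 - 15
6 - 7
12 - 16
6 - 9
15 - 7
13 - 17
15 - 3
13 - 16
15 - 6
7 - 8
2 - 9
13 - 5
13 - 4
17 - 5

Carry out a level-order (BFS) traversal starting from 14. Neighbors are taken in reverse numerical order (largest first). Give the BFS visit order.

14, 15, 12, 7, 2, 11, 10, 6, 3, 1, 16, 13, 8, 5, 9, 4, 17

Visit 14; enqueue 15, 12, 7, 2 → queue [15, 12, 7, 2]
Visit 15; enqueue 11, 10, 6, 3, 1 → queue [12, 7, 2, 11, 10, 6, 3, 1]
Visit 12; enqueue 16 → queue [7, 2, 11, 10, 6, 3, 1, 16]
Visit 7; enqueue 13, 8, 5 → queue [2, 11, 10, 6, 3, 1, 16, 13, 8, 5]
Visit 2; enqueue 9, 4 → queue [11, 10, 6, 3, 1, 16, 13, 8, 5, 9, 4]
Visit 11 → queue [10, 6, 3, 1, 16, 13, 8, 5, 9, 4]
Visit 10 → queue [6, 3, 1, 16, 13, 8, 5, 9, 4]
Visit 6 → queue [3, 1, 16, 13, 8, 5, 9, 4]
Visit 3 → queue [1, 16, 13, 8, 5, 9, 4]
Visit 1; enqueue 17 → queue [16, 13, 8, 5, 9, 4, 17]
Visit 16 → queue [13, 8, 5, 9, 4, 17]
Visit 13 → queue [8, 5, 9, 4, 17]
Visit 8 → queue [5, 9, 4, 17]
Visit 5 → queue [9, 4, 17]
Visit 9 → queue [4, 17]
Visit 4 → queue [17]
Visit 17 → queue []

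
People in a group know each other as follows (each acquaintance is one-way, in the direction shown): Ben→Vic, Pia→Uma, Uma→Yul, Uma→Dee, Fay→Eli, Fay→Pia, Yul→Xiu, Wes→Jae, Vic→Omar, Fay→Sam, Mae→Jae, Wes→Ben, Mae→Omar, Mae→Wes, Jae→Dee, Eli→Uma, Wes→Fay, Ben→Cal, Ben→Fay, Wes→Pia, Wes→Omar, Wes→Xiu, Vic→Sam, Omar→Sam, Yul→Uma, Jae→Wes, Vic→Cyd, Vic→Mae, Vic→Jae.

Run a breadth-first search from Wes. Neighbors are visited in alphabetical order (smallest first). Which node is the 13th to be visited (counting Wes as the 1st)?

Uma

Visit Wes; enqueue Ben, Fay, Jae, Omar, Pia, Xiu → queue [Ben, Fay, Jae, Omar, Pia, Xiu]
Visit Ben; enqueue Cal, Vic → queue [Fay, Jae, Omar, Pia, Xiu, Cal, Vic]
Visit Fay; enqueue Eli, Sam → queue [Jae, Omar, Pia, Xiu, Cal, Vic, Eli, Sam]
Visit Jae; enqueue Dee → queue [Omar, Pia, Xiu, Cal, Vic, Eli, Sam, Dee]
Visit Omar → queue [Pia, Xiu, Cal, Vic, Eli, Sam, Dee]
Visit Pia; enqueue Uma → queue [Xiu, Cal, Vic, Eli, Sam, Dee, Uma]
Visit Xiu → queue [Cal, Vic, Eli, Sam, Dee, Uma]
Visit Cal → queue [Vic, Eli, Sam, Dee, Uma]
Visit Vic; enqueue Cyd, Mae → queue [Eli, Sam, Dee, Uma, Cyd, Mae]
Visit Eli → queue [Sam, Dee, Uma, Cyd, Mae]
Visit Sam → queue [Dee, Uma, Cyd, Mae]
Visit Dee → queue [Uma, Cyd, Mae]
Visit Uma; enqueue Yul → queue [Cyd, Mae, Yul]
Visit Cyd → queue [Mae, Yul]
Visit Mae → queue [Yul]
Visit Yul → queue []

Visit order: Wes, Ben, Fay, Jae, Omar, Pia, Xiu, Cal, Vic, Eli, Sam, Dee, Uma, Cyd, Mae, Yul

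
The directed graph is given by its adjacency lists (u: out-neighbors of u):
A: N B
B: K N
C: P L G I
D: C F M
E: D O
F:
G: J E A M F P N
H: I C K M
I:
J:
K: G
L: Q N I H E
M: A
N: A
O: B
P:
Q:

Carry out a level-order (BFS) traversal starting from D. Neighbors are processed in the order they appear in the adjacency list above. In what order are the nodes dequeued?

D C F M P L G I A Q N H E J B K O

Visit D; enqueue C, F, M → queue [C, F, M]
Visit C; enqueue P, L, G, I → queue [F, M, P, L, G, I]
Visit F → queue [M, P, L, G, I]
Visit M; enqueue A → queue [P, L, G, I, A]
Visit P → queue [L, G, I, A]
Visit L; enqueue Q, N, H, E → queue [G, I, A, Q, N, H, E]
Visit G; enqueue J → queue [I, A, Q, N, H, E, J]
Visit I → queue [A, Q, N, H, E, J]
Visit A; enqueue B → queue [Q, N, H, E, J, B]
Visit Q → queue [N, H, E, J, B]
Visit N → queue [H, E, J, B]
Visit H; enqueue K → queue [E, J, B, K]
Visit E; enqueue O → queue [J, B, K, O]
Visit J → queue [B, K, O]
Visit B → queue [K, O]
Visit K → queue [O]
Visit O → queue []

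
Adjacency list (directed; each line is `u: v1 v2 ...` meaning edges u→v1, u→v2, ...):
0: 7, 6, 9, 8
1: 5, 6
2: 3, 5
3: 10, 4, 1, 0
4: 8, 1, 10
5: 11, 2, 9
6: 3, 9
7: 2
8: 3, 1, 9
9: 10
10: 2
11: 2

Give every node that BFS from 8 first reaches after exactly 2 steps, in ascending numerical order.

0, 4, 5, 6, 10

Level 0: 8
Level 1: 1, 3, 9
Level 2: 0, 4, 5, 6, 10
Level 3: 2, 7, 11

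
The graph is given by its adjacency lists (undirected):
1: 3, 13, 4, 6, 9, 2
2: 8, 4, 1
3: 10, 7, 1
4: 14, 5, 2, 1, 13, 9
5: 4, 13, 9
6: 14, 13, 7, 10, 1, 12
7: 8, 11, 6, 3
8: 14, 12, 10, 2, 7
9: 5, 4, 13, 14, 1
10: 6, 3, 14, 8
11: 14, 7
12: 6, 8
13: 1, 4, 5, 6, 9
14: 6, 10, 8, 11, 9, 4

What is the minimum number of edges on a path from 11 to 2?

Level 0: 11
Level 1: 7, 14
Level 2: 3, 4, 6, 8, 9, 10
Level 3: 1, 2, 5, 12, 13
2 first appears at level 3.

3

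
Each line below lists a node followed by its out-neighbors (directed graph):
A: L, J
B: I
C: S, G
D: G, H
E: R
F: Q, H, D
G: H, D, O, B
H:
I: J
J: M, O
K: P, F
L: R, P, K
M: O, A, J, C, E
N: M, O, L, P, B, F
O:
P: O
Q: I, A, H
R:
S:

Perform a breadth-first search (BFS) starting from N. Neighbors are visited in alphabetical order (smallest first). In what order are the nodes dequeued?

N, B, F, L, M, O, P, I, D, H, Q, K, R, A, C, E, J, G, S

Visit N; enqueue B, F, L, M, O, P → queue [B, F, L, M, O, P]
Visit B; enqueue I → queue [F, L, M, O, P, I]
Visit F; enqueue D, H, Q → queue [L, M, O, P, I, D, H, Q]
Visit L; enqueue K, R → queue [M, O, P, I, D, H, Q, K, R]
Visit M; enqueue A, C, E, J → queue [O, P, I, D, H, Q, K, R, A, C, E, J]
Visit O → queue [P, I, D, H, Q, K, R, A, C, E, J]
Visit P → queue [I, D, H, Q, K, R, A, C, E, J]
Visit I → queue [D, H, Q, K, R, A, C, E, J]
Visit D; enqueue G → queue [H, Q, K, R, A, C, E, J, G]
Visit H → queue [Q, K, R, A, C, E, J, G]
Visit Q → queue [K, R, A, C, E, J, G]
Visit K → queue [R, A, C, E, J, G]
Visit R → queue [A, C, E, J, G]
Visit A → queue [C, E, J, G]
Visit C; enqueue S → queue [E, J, G, S]
Visit E → queue [J, G, S]
Visit J → queue [G, S]
Visit G → queue [S]
Visit S → queue []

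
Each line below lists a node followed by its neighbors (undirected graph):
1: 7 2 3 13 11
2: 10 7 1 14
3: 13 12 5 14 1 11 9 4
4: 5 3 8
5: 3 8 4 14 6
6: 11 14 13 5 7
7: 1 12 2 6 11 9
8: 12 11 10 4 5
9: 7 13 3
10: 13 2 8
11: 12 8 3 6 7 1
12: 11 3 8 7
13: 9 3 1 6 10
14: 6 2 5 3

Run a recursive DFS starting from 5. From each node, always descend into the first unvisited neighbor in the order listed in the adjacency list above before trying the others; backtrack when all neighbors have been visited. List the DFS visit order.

Visit 5
5 → 3
3 → 13
13 → 9
9 → 7
7 → 1
1 → 2
2 → 10
10 → 8
8 → 12
12 → 11
11 → 6
6 → 14
8 → 4

5 3 13 9 7 1 2 10 8 12 11 6 14 4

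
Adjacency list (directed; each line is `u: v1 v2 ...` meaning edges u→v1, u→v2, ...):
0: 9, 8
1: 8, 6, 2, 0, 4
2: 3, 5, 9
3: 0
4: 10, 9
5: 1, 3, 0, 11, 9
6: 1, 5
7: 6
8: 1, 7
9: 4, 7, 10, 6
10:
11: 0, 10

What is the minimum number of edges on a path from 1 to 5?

2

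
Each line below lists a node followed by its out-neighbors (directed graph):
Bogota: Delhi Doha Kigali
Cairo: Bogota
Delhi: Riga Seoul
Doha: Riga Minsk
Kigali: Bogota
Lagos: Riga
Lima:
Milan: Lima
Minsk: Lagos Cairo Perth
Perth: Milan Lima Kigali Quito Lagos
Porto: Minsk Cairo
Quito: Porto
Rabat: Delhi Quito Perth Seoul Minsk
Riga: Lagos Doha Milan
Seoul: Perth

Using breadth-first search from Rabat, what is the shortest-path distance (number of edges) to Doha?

Level 0: Rabat
Level 1: Delhi, Minsk, Perth, Quito, Seoul
Level 2: Cairo, Kigali, Lagos, Lima, Milan, Porto, Riga
Level 3: Bogota, Doha
Doha first appears at level 3.

3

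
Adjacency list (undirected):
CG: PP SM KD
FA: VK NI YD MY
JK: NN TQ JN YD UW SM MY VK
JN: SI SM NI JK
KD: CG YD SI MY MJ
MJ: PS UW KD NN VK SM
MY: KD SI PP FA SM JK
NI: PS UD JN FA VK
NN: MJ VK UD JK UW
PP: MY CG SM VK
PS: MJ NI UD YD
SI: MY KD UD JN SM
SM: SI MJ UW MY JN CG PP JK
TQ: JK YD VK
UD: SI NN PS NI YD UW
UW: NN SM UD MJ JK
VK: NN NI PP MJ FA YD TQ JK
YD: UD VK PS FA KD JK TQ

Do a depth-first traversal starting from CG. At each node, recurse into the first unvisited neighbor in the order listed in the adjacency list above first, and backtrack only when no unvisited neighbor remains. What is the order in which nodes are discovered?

Visit CG
CG → PP
PP → MY
MY → KD
KD → YD
YD → UD
UD → SI
SI → JN
JN → SM
SM → MJ
MJ → PS
PS → NI
NI → FA
FA → VK
VK → NN
NN → JK
JK → TQ
JK → UW

CG -> PP -> MY -> KD -> YD -> UD -> SI -> JN -> SM -> MJ -> PS -> NI -> FA -> VK -> NN -> JK -> TQ -> UW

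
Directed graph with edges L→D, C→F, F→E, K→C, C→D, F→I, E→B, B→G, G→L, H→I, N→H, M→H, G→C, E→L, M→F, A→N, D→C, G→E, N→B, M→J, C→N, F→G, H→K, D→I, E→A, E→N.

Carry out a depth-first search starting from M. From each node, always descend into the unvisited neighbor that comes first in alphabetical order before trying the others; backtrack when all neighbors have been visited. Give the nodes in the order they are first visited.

M → F → E → A → N → B → G → C → D → I → L → H → K → J

Visit M
M → F
F → E
E → A
A → N
N → B
B → G
G → C
C → D
D → I
G → L
N → H
H → K
M → J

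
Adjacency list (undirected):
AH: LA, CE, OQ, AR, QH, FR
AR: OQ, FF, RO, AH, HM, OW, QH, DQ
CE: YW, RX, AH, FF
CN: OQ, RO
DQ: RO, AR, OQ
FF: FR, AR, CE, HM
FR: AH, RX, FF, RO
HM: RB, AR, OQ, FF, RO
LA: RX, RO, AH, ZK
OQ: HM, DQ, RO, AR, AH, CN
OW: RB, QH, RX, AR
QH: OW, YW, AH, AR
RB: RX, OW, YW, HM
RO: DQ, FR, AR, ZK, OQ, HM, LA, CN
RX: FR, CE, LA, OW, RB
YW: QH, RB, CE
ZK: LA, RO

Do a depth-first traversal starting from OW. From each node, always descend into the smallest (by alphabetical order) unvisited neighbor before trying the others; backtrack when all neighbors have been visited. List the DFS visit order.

Visit OW
OW → AR
AR → AH
AH → CE
CE → FF
FF → FR
FR → RO
RO → CN
CN → OQ
OQ → DQ
OQ → HM
HM → RB
RB → RX
RX → LA
LA → ZK
RB → YW
YW → QH

OW, AR, AH, CE, FF, FR, RO, CN, OQ, DQ, HM, RB, RX, LA, ZK, YW, QH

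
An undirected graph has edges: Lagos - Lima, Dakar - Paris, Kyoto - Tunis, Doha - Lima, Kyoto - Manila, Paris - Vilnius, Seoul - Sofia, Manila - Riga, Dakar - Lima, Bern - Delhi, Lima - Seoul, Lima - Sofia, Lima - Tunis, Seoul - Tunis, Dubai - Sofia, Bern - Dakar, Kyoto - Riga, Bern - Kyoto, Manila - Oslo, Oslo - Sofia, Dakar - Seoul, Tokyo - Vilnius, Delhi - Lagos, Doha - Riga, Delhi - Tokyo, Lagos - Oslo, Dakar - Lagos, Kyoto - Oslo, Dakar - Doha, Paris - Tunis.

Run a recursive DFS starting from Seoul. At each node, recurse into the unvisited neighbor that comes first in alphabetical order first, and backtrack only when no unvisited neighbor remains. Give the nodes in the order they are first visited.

Visit Seoul
Seoul → Dakar
Dakar → Bern
Bern → Delhi
Delhi → Lagos
Lagos → Lima
Lima → Doha
Doha → Riga
Riga → Kyoto
Kyoto → Manila
Manila → Oslo
Oslo → Sofia
Sofia → Dubai
Kyoto → Tunis
Tunis → Paris
Paris → Vilnius
Vilnius → Tokyo

Seoul, Dakar, Bern, Delhi, Lagos, Lima, Doha, Riga, Kyoto, Manila, Oslo, Sofia, Dubai, Tunis, Paris, Vilnius, Tokyo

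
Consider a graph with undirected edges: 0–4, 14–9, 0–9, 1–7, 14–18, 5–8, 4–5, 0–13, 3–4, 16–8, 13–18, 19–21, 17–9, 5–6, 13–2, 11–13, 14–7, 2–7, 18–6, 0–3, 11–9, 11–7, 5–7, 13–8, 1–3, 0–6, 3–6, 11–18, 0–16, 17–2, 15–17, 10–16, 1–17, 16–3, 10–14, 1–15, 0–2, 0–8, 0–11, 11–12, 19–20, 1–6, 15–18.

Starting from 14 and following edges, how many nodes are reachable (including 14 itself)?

19

BFS from 14 visits: 14, 18, 10, 9, 7, 15, 13, 11, 6, 16, 17, 0, 5, 2, 1, 8, 12, 3, 4
Reachable nodes: 19 of 22 total.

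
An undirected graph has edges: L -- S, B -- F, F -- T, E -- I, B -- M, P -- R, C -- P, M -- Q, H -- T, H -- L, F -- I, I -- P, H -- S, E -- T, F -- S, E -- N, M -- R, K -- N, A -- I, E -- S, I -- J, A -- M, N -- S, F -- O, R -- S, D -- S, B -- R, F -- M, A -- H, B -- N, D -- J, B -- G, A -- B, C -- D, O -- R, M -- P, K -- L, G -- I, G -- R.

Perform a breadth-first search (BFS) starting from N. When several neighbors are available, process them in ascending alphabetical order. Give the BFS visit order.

Visit N; enqueue B, E, K, S → queue [B, E, K, S]
Visit B; enqueue A, F, G, M, R → queue [E, K, S, A, F, G, M, R]
Visit E; enqueue I, T → queue [K, S, A, F, G, M, R, I, T]
Visit K; enqueue L → queue [S, A, F, G, M, R, I, T, L]
Visit S; enqueue D, H → queue [A, F, G, M, R, I, T, L, D, H]
Visit A → queue [F, G, M, R, I, T, L, D, H]
Visit F; enqueue O → queue [G, M, R, I, T, L, D, H, O]
Visit G → queue [M, R, I, T, L, D, H, O]
Visit M; enqueue P, Q → queue [R, I, T, L, D, H, O, P, Q]
Visit R → queue [I, T, L, D, H, O, P, Q]
Visit I; enqueue J → queue [T, L, D, H, O, P, Q, J]
Visit T → queue [L, D, H, O, P, Q, J]
Visit L → queue [D, H, O, P, Q, J]
Visit D; enqueue C → queue [H, O, P, Q, J, C]
Visit H → queue [O, P, Q, J, C]
Visit O → queue [P, Q, J, C]
Visit P → queue [Q, J, C]
Visit Q → queue [J, C]
Visit J → queue [C]
Visit C → queue []

N → B → E → K → S → A → F → G → M → R → I → T → L → D → H → O → P → Q → J → C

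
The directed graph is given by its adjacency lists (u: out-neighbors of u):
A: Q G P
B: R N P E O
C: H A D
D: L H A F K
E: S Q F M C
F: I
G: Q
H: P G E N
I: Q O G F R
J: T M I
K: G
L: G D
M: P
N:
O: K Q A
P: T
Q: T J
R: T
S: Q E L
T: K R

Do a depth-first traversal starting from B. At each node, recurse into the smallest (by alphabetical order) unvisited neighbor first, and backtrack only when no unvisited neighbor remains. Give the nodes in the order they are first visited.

B → E → C → A → G → Q → J → I → F → O → K → R → T → M → P → D → H → N → L → S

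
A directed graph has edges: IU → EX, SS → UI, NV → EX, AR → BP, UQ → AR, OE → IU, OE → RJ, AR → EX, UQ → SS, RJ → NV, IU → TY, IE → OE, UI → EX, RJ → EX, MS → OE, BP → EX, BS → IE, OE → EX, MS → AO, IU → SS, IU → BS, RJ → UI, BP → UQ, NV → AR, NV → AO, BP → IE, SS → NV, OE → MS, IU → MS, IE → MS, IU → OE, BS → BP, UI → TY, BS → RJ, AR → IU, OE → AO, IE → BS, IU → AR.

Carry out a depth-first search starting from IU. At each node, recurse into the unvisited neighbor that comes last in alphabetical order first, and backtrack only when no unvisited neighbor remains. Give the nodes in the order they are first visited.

Visit IU
IU → TY
IU → SS
SS → UI
UI → EX
SS → NV
NV → AR
AR → BP
BP → UQ
BP → IE
IE → OE
OE → RJ
OE → MS
MS → AO
IE → BS

IU, TY, SS, UI, EX, NV, AR, BP, UQ, IE, OE, RJ, MS, AO, BS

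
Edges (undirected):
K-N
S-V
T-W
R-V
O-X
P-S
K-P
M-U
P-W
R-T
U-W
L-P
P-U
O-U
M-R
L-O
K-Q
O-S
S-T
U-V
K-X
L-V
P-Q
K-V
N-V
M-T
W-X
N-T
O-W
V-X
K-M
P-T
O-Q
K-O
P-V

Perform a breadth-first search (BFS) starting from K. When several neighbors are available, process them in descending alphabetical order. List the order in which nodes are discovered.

Visit K; enqueue X, V, Q, P, O, N, M → queue [X, V, Q, P, O, N, M]
Visit X; enqueue W → queue [V, Q, P, O, N, M, W]
Visit V; enqueue U, S, R, L → queue [Q, P, O, N, M, W, U, S, R, L]
Visit Q → queue [P, O, N, M, W, U, S, R, L]
Visit P; enqueue T → queue [O, N, M, W, U, S, R, L, T]
Visit O → queue [N, M, W, U, S, R, L, T]
Visit N → queue [M, W, U, S, R, L, T]
Visit M → queue [W, U, S, R, L, T]
Visit W → queue [U, S, R, L, T]
Visit U → queue [S, R, L, T]
Visit S → queue [R, L, T]
Visit R → queue [L, T]
Visit L → queue [T]
Visit T → queue []

K X V Q P O N M W U S R L T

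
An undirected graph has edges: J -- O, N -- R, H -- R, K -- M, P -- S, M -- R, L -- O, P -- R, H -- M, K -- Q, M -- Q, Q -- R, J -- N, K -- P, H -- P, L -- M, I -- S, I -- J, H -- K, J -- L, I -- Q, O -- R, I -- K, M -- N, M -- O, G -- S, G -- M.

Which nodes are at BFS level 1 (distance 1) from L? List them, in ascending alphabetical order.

J, M, O

Level 0: L
Level 1: J, M, O
Level 2: G, H, I, K, N, Q, R
Level 3: P, S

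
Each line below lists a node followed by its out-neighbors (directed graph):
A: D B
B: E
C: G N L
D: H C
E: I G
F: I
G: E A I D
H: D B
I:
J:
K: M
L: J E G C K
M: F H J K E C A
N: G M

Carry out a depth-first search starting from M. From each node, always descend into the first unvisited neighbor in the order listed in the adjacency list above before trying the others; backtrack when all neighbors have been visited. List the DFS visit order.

M F I H D C G E A B N L J K

Visit M
M → F
F → I
M → H
H → D
D → C
C → G
G → E
G → A
A → B
C → N
C → L
L → J
L → K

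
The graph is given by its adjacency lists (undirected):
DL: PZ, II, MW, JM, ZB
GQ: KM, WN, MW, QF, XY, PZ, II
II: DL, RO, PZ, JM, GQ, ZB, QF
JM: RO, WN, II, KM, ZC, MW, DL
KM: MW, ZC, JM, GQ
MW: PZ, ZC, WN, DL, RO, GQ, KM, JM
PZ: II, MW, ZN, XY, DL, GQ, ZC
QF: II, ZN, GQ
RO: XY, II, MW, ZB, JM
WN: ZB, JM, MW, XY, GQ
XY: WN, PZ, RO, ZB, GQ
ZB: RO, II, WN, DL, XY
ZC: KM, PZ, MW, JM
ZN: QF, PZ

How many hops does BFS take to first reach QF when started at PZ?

Level 0: PZ
Level 1: DL, GQ, II, MW, XY, ZC, ZN
Level 2: JM, KM, QF, RO, WN, ZB
QF first appears at level 2.

2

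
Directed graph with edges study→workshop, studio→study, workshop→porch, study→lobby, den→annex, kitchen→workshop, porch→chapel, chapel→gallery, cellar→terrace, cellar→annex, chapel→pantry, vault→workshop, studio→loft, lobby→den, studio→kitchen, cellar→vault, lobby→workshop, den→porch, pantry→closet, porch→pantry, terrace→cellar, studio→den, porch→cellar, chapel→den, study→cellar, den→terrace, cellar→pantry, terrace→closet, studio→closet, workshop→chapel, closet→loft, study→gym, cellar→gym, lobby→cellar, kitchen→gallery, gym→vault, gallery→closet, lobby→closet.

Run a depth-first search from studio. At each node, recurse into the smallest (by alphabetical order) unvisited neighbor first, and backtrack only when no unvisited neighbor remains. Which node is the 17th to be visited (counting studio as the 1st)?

lobby

Visit studio
studio → closet
closet → loft
studio → den
den → annex
den → porch
porch → cellar
cellar → gym
gym → vault
vault → workshop
workshop → chapel
chapel → gallery
chapel → pantry
cellar → terrace
studio → kitchen
studio → study
study → lobby

Visit order: studio, closet, loft, den, annex, porch, cellar, gym, vault, workshop, chapel, gallery, pantry, terrace, kitchen, study, lobby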